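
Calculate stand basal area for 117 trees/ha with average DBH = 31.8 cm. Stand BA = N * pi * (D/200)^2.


(D/200)^2 = (31.8/200)^2 = 0.159^2 = 0.025281
Individual BA = 3.141593 * 0.025281 = 0.0794226 m^2
Stand BA = 117 * 0.0794226 = 9.29244 ≈ 9.29 m^2/ha

9.29 m^2/ha


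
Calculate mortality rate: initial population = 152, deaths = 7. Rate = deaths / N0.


Mortality rate = 7 / 152 = 0.046053 ≈ 0.0461

0.0461


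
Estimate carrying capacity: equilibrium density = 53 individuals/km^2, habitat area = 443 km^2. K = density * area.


K = 53 * 443 = 23479 individuals

23479 individuals


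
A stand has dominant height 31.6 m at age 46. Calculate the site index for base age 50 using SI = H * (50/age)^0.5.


50/46 = 1.08696
(1.08696)^0.5 = 1.04257
SI = 31.6 * 1.04257 = 32.9452 ≈ 32.9 m

32.9 m


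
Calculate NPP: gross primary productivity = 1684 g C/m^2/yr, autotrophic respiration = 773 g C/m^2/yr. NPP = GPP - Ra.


NPP = GPP - Ra = 1684 - 773 = 911 g C/m^2/yr

911 g C/m^2/yr


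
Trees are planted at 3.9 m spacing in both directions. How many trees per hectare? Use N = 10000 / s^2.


N = 10000 / 3.9^2 = 10000 / 15.21 = 657.462 ≈ 657 trees/ha

657 trees/ha


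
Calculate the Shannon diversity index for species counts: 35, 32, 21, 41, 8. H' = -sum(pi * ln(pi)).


Total N = 35 + 32 + 21 + 41 + 8 = 137
Per-species terms:
  p = 35/137 = 0.255474; ln(p) = -1.364635; p*ln(p) = 0.255474 * (-1.364635) = -0.348629
  p = 32/137 = 0.233577; ln(p) = -1.454243; p*ln(p) = 0.233577 * (-1.454243) = -0.339678
  p = 21/137 = 0.153285; ln(p) = -1.875456; p*ln(p) = 0.153285 * (-1.875456) = -0.287479
  p = 41/137 = 0.299270; ln(p) = -1.206409; p*ln(p) = 0.299270 * (-1.206409) = -0.361042
  p = 8/137 = 0.058394; ln(p) = -2.840542; p*ln(p) = 0.058394 * (-2.840542) = -0.165871
sum(p*ln(p)) = (-0.348629) + (-0.339678) + (-0.287479) + (-0.361042) + (-0.165871) = -1.502699
H' = -(-1.502699) = 1.502699 ≈ 1.5027

1.5027


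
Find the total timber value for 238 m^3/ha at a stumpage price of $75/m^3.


Value = 238 * 75 = $17850/ha

$17850/ha


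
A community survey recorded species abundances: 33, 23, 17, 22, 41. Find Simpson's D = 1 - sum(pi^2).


Total N = 33 + 23 + 17 + 22 + 41 = 136
Per-species terms:
  p = 33/136 = 0.242647; p^2 = 0.242647^2 = 0.058878
  p = 23/136 = 0.169118; p^2 = 0.169118^2 = 0.028601
  p = 17/136 = 0.125000; p^2 = 0.125000^2 = 0.015625
  p = 22/136 = 0.161765; p^2 = 0.161765^2 = 0.026168
  p = 41/136 = 0.301471; p^2 = 0.301471^2 = 0.090885
sum(p^2) = 0.058878 + 0.028601 + 0.015625 + 0.026168 + 0.090885 = 0.220157
D = 1 - 0.220157 = 0.779843 ≈ 0.7798

0.7798


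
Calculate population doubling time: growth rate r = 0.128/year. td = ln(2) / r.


td = ln(2) / 0.128 = 0.693147 / 0.128 = 5.41521 ≈ 5.4 years

5.4 years


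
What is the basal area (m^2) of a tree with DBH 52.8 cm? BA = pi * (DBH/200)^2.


D/200 = 52.8/200 = 0.264 m
(D/200)^2 = 0.264^2 = 0.069696
BA = 3.141593 * 0.069696 = 0.218956 ≈ 0.2190 m^2

0.2190 m^2


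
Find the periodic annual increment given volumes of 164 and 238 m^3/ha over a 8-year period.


PAI = (V2 - V1) / period = (238 - 164) / 8 = 74 / 8 = 9.25 m^3/ha/yr

9.25 m^3/ha/yr


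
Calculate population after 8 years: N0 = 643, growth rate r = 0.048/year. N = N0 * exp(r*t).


r*t = 0.048 * 8 = 0.384
exp(0.384) = 1.46815
N = 643 * 1.46815 = 944.020 ≈ 944

944


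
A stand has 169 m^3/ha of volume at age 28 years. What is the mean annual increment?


MAI = 169 / 28 = 6.0357 ≈ 6.04 m^3/ha/yr

6.04 m^3/ha/yr


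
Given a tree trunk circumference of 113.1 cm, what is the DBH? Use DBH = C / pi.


DBH = C / pi = 113.1 / 3.141593 = 36.0008 ≈ 36.00 cm

36.00 cm


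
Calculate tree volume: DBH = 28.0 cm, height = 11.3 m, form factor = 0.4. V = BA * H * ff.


(D/200)^2 = (28.0/200)^2 = 0.14^2 = 0.0196
BA = 3.141593 * 0.0196 = 0.0615752 m^2
V = 0.0615752 * 11.3 * 0.4 = 0.278320 ≈ 0.278 m^3

0.278 m^3


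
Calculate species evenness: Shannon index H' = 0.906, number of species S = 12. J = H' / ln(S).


ln(12) = 2.48491
J = H' / ln(S) = 0.906 / 2.48491 = 0.364601 ≈ 0.3646

0.3646


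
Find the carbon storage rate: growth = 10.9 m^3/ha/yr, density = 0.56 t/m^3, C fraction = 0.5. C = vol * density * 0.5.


C = 10.9 * 0.56 * 0.5 = 3.052 ≈ 3.05 t C/ha/yr

3.05 t C/ha/yr


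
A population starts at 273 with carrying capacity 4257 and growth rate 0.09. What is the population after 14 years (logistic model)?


(K - N0)/N0 = (4257 - 273)/273 = 3984/273 = 14.5934
r*t = 0.09 * 14 = 1.26; exp(-1.26) = 0.283654
14.5934 * 0.283654 = 4.13948
1 + 4.13948 = 5.13948
N = 4257 / 5.13948 = 828.294 ≈ 828

828


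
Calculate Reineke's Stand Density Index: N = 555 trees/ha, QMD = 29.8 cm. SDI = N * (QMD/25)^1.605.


QMD/25 = 29.8/25 = 1.192
(1.192)^1.605 = exp(1.605 * ln(1.192)) = exp(1.605 * 0.175633) = exp(0.281891) = 1.32563
SDI = 555 * 1.32563 = 735.725 ≈ 736

736


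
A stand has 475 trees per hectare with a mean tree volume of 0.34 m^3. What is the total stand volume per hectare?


V_stand = 475 * 0.34 = 161.5 m^3/ha

161.5 m^3/ha


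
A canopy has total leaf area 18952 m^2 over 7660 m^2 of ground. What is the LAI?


LAI = 18952 / 7660 = 2.4742 ≈ 2.47

2.47


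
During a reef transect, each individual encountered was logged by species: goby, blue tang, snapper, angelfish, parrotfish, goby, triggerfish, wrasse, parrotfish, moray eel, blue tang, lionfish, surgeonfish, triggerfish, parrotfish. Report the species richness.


Total individuals logged = 15
Distinct species (count of individuals): goby (2), blue tang (2), snapper (1), angelfish (1), parrotfish (3), triggerfish (2), wrasse (1), moray eel (1), lionfish (1), surgeonfish (1)
Species richness = number of distinct species = 10

10


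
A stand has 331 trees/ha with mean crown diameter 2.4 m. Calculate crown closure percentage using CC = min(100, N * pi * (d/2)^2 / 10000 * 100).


(d/2)^2 = (2.4/2)^2 = 1.2^2 = 1.44
Crown area = 3.141593 * 1.44 = 4.52389 m^2
N * area / 10000 * 100 = 331 * 4.52389 / 10000 * 100 = 14.9741
CC = min(100, 14.9741) = 14.9741 ≈ 15.0%

15.0%


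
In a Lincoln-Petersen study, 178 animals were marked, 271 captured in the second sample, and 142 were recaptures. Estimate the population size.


N = M * C / R = 178 * 271 / 142 = 48238 / 142 = 339.70 ≈ 340

340 individuals


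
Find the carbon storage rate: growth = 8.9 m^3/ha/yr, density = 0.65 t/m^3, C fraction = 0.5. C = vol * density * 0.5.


C = 8.9 * 0.65 * 0.5 = 2.8925 ≈ 2.89 t C/ha/yr

2.89 t C/ha/yr


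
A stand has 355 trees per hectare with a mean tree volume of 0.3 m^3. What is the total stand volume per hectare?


V_stand = 355 * 0.3 = 106.5 m^3/ha

106.5 m^3/ha


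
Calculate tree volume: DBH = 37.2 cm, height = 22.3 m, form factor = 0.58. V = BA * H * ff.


(D/200)^2 = (37.2/200)^2 = 0.186^2 = 0.034596
BA = 3.141593 * 0.034596 = 0.108687 m^2
V = 0.108687 * 22.3 * 0.58 = 1.40576 ≈ 1.406 m^3

1.406 m^3


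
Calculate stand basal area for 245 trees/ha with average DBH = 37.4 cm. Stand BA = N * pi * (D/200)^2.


(D/200)^2 = (37.4/200)^2 = 0.187^2 = 0.034969
Individual BA = 3.141593 * 0.034969 = 0.109858 m^2
Stand BA = 245 * 0.109858 = 26.9152 ≈ 26.92 m^2/ha

26.92 m^2/ha


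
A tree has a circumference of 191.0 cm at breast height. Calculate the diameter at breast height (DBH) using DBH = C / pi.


DBH = C / pi = 191.0 / 3.141593 = 60.7972 ≈ 60.80 cm

60.80 cm


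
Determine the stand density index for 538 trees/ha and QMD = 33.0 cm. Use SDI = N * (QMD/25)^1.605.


QMD/25 = 33.0/25 = 1.32
(1.32)^1.605 = exp(1.605 * ln(1.32)) = exp(1.605 * 0.277632) = exp(0.445599) = 1.56143
SDI = 538 * 1.56143 = 840.049 ≈ 840

840


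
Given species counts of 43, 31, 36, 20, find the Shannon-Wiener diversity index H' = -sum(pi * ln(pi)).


Total N = 43 + 31 + 36 + 20 = 130
Per-species terms:
  p = 43/130 = 0.330769; ln(p) = -1.106335; p*ln(p) = 0.330769 * (-1.106335) = -0.365941
  p = 31/130 = 0.238462; ln(p) = -1.433545; p*ln(p) = 0.238462 * (-1.433545) = -0.341846
  p = 36/130 = 0.276923; ln(p) = -1.284016; p*ln(p) = 0.276923 * (-1.284016) = -0.355574
  p = 20/130 = 0.153846; ln(p) = -1.871803; p*ln(p) = 0.153846 * (-1.871803) = -0.287969
sum(p*ln(p)) = (-0.365941) + (-0.341846) + (-0.355574) + (-0.287969) = -1.351330
H' = -(-1.351330) = 1.351330 ≈ 1.3513

1.3513


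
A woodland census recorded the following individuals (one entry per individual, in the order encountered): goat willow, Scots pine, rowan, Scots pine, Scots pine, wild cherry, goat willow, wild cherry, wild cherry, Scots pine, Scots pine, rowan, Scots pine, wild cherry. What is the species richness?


Total individuals logged = 14
Distinct species (count of individuals): goat willow (2), Scots pine (6), rowan (2), wild cherry (4)
Species richness = number of distinct species = 4

4


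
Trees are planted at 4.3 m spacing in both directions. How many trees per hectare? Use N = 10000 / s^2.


N = 10000 / 4.3^2 = 10000 / 18.49 = 540.833 ≈ 541 trees/ha

541 trees/ha


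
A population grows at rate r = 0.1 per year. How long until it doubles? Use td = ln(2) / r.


td = ln(2) / 0.1 = 0.693147 / 0.1 = 6.93147 ≈ 6.9 years

6.9 years


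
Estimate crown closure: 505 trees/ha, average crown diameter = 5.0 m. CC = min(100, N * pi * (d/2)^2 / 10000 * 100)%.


(d/2)^2 = (5.0/2)^2 = 2.5^2 = 6.25
Crown area = 3.141593 * 6.25 = 19.6350 m^2
N * area / 10000 * 100 = 505 * 19.6350 / 10000 * 100 = 99.1568
CC = min(100, 99.1568) = 99.1568 ≈ 99.2%

99.2%


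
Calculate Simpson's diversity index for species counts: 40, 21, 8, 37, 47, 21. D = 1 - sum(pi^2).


Total N = 40 + 21 + 8 + 37 + 47 + 21 = 174
Per-species terms:
  p = 40/174 = 0.229885; p^2 = 0.229885^2 = 0.052847
  p = 21/174 = 0.120690; p^2 = 0.120690^2 = 0.014566
  p = 8/174 = 0.045977; p^2 = 0.045977^2 = 0.002114
  p = 37/174 = 0.212644; p^2 = 0.212644^2 = 0.045217
  p = 47/174 = 0.270115; p^2 = 0.270115^2 = 0.072962
  p = 21/174 = 0.120690; p^2 = 0.120690^2 = 0.014566
sum(p^2) = 0.052847 + 0.014566 + 0.002114 + 0.045217 + 0.072962 + 0.014566 = 0.202272
D = 1 - 0.202272 = 0.797728 ≈ 0.7977

0.7977


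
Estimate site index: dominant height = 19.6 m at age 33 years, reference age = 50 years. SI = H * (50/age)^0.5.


50/33 = 1.51515
(1.51515)^0.5 = 1.23091
SI = 19.6 * 1.23091 = 24.1258 ≈ 24.1 m

24.1 m


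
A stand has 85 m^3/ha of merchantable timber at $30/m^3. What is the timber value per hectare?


Value = 85 * 30 = $2550/ha

$2550/ha


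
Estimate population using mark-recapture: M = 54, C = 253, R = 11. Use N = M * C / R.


N = M * C / R = 54 * 253 / 11 = 13662 / 11 = 1242

1242 individuals


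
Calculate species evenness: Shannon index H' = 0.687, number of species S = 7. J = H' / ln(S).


ln(7) = 1.94591
J = H' / ln(S) = 0.687 / 1.94591 = 0.353048 ≈ 0.3530

0.3530


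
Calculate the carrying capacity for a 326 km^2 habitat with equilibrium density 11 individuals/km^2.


K = 11 * 326 = 3586 individuals

3586 individuals


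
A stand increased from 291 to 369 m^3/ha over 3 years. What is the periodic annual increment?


PAI = (V2 - V1) / period = (369 - 291) / 3 = 78 / 3 = 26.00 m^3/ha/yr

26.00 m^3/ha/yr


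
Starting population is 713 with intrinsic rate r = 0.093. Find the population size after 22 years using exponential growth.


r*t = 0.093 * 22 = 2.046
exp(2.046) = 7.73689
N = 713 * 7.73689 = 5516.40 ≈ 5516

5516


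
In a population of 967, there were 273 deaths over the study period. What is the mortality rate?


Mortality rate = 273 / 967 = 0.282316 ≈ 0.2823

0.2823


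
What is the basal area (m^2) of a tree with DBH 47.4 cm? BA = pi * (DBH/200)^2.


D/200 = 47.4/200 = 0.237 m
(D/200)^2 = 0.237^2 = 0.056169
BA = 3.141593 * 0.056169 = 0.176460 ≈ 0.1765 m^2

0.1765 m^2


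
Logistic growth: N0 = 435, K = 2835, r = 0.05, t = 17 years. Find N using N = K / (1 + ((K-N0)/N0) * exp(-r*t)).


(K - N0)/N0 = (2835 - 435)/435 = 2400/435 = 5.51724
r*t = 0.05 * 17 = 0.85; exp(-0.85) = 0.427415
5.51724 * 0.427415 = 2.35815
1 + 2.35815 = 3.35815
N = 2835 / 3.35815 = 844.215 ≈ 844

844


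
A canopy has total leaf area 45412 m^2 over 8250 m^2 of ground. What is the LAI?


LAI = 45412 / 8250 = 5.5045 ≈ 5.50

5.50


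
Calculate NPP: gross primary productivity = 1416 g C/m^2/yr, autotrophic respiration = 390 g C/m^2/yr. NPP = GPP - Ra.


NPP = GPP - Ra = 1416 - 390 = 1026 g C/m^2/yr

1026 g C/m^2/yr


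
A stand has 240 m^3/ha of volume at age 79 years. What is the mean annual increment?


MAI = 240 / 79 = 3.0380 ≈ 3.04 m^3/ha/yr

3.04 m^3/ha/yr


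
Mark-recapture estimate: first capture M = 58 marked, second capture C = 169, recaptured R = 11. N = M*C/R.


N = M * C / R = 58 * 169 / 11 = 9802 / 11 = 891.09 ≈ 891

891 individuals


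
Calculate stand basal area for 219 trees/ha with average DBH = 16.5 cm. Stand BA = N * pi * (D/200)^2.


(D/200)^2 = (16.5/200)^2 = 0.0825^2 = 0.00680625
Individual BA = 3.141593 * 0.00680625 = 0.0213825 m^2
Stand BA = 219 * 0.0213825 = 4.68277 ≈ 4.68 m^2/ha

4.68 m^2/ha


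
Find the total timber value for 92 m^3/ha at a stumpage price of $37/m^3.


Value = 92 * 37 = $3404/ha

$3404/ha


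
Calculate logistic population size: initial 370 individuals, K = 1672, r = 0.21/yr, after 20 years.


(K - N0)/N0 = (1672 - 370)/370 = 1302/370 = 3.51892
r*t = 0.21 * 20 = 4.2; exp(-4.2) = 0.0149956
3.51892 * 0.0149956 = 0.0527683
1 + 0.0527683 = 1.05277
N = 1672 / 1.05277 = 1588.19 ≈ 1588

1588


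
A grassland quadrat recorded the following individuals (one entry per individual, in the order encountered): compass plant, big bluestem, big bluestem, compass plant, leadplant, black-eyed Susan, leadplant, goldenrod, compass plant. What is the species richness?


Total individuals logged = 9
Distinct species (count of individuals): compass plant (3), big bluestem (2), leadplant (2), black-eyed Susan (1), goldenrod (1)
Species richness = number of distinct species = 5

5


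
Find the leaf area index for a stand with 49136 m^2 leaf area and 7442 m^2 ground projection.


LAI = 49136 / 7442 = 6.6025 ≈ 6.60

6.60


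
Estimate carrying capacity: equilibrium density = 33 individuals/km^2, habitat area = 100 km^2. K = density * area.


K = 33 * 100 = 3300 individuals

3300 individuals


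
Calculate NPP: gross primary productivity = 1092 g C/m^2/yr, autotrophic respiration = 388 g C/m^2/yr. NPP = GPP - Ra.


NPP = GPP - Ra = 1092 - 388 = 704 g C/m^2/yr

704 g C/m^2/yr


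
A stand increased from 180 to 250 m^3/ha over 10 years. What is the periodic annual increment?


PAI = (V2 - V1) / period = (250 - 180) / 10 = 70 / 10 = 7.00 m^3/ha/yr

7.00 m^3/ha/yr


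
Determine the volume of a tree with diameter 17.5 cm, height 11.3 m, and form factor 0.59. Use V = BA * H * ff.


(D/200)^2 = (17.5/200)^2 = 0.0875^2 = 0.00765625
BA = 3.141593 * 0.00765625 = 0.0240528 m^2
V = 0.0240528 * 11.3 * 0.59 = 0.160360 ≈ 0.160 m^3

0.160 m^3


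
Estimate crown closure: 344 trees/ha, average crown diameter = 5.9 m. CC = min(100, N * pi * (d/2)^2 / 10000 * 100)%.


(d/2)^2 = (5.9/2)^2 = 2.95^2 = 8.7025
Crown area = 3.141593 * 8.7025 = 27.3397 m^2
N * area / 10000 * 100 = 344 * 27.3397 / 10000 * 100 = 94.0486
CC = min(100, 94.0486) = 94.0486 ≈ 94.0%

94.0%


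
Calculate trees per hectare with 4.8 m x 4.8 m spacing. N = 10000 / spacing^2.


N = 10000 / 4.8^2 = 10000 / 23.04 = 434.028 ≈ 434 trees/ha

434 trees/ha


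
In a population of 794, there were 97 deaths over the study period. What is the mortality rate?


Mortality rate = 97 / 794 = 0.122166 ≈ 0.1222

0.1222


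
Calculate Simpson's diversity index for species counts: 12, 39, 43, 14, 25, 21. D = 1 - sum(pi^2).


Total N = 12 + 39 + 43 + 14 + 25 + 21 = 154
Per-species terms:
  p = 12/154 = 0.077922; p^2 = 0.077922^2 = 0.006072
  p = 39/154 = 0.253247; p^2 = 0.253247^2 = 0.064134
  p = 43/154 = 0.279221; p^2 = 0.279221^2 = 0.077964
  p = 14/154 = 0.090909; p^2 = 0.090909^2 = 0.008264
  p = 25/154 = 0.162338; p^2 = 0.162338^2 = 0.026354
  p = 21/154 = 0.136364; p^2 = 0.136364^2 = 0.018595
sum(p^2) = 0.006072 + 0.064134 + 0.077964 + 0.008264 + 0.026354 + 0.018595 = 0.201383
D = 1 - 0.201383 = 0.798617 ≈ 0.7986

0.7986


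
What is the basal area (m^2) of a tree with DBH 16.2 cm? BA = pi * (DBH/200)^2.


D/200 = 16.2/200 = 0.081 m
(D/200)^2 = 0.081^2 = 0.006561
BA = 3.141593 * 0.006561 = 0.0206120 ≈ 0.0206 m^2

0.0206 m^2


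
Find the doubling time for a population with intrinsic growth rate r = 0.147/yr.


td = ln(2) / 0.147 = 0.693147 / 0.147 = 4.71529 ≈ 4.7 years

4.7 years


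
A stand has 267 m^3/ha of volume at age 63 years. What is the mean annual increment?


MAI = 267 / 63 = 4.2381 ≈ 4.24 m^3/ha/yr

4.24 m^3/ha/yr


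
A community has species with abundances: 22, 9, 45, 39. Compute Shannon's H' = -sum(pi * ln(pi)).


Total N = 22 + 9 + 45 + 39 = 115
Per-species terms:
  p = 22/115 = 0.191304; ln(p) = -1.653891; p*ln(p) = 0.191304 * (-1.653891) = -0.316396
  p = 9/115 = 0.078261; ln(p) = -2.547706; p*ln(p) = 0.078261 * (-2.547706) = -0.199386
  p = 45/115 = 0.391304; ln(p) = -0.938271; p*ln(p) = 0.391304 * (-0.938271) = -0.367149
  p = 39/115 = 0.339130; ln(p) = -1.081372; p*ln(p) = 0.339130 * (-1.081372) = -0.366726
sum(p*ln(p)) = (-0.316396) + (-0.199386) + (-0.367149) + (-0.366726) = -1.249657
H' = -(-1.249657) = 1.249657 ≈ 1.2497

1.2497


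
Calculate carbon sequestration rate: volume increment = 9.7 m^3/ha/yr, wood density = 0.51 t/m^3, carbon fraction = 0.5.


C = 9.7 * 0.51 * 0.5 = 2.4735 ≈ 2.47 t C/ha/yr

2.47 t C/ha/yr


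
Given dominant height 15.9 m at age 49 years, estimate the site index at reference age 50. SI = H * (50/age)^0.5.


50/49 = 1.02041
(1.02041)^0.5 = 1.01015
SI = 15.9 * 1.01015 = 16.0614 ≈ 16.1 m

16.1 m


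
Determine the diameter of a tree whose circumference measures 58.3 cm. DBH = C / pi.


DBH = C / pi = 58.3 / 3.141593 = 18.5575 ≈ 18.56 cm

18.56 cm


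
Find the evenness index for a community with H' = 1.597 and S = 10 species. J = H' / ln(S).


ln(10) = 2.30259
J = H' / ln(S) = 1.597 / 2.30259 = 0.693567 ≈ 0.6936

0.6936


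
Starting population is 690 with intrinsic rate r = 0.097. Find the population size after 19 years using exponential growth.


r*t = 0.097 * 19 = 1.843
exp(1.843) = 6.31546
N = 690 * 6.31546 = 4357.67 ≈ 4358

4358


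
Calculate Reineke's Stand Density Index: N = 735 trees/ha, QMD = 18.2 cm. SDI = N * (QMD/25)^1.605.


QMD/25 = 18.2/25 = 0.728
(0.728)^1.605 = exp(1.605 * ln(0.728)) = exp(1.605 * (-0.317454)) = exp(-0.509514) = 0.600787
SDI = 735 * 0.600787 = 441.578 ≈ 442

442


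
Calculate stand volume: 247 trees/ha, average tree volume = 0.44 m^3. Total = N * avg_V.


V_stand = 247 * 0.44 = 108.68 ≈ 108.7 m^3/ha

108.7 m^3/ha


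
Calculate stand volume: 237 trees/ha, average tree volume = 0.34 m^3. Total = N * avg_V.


V_stand = 237 * 0.34 = 80.58 ≈ 80.6 m^3/ha

80.6 m^3/ha


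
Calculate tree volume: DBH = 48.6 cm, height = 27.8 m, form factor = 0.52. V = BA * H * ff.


(D/200)^2 = (48.6/200)^2 = 0.243^2 = 0.059049
BA = 3.141593 * 0.059049 = 0.185508 m^2
V = 0.185508 * 27.8 * 0.52 = 2.68170 ≈ 2.682 m^3

2.682 m^3


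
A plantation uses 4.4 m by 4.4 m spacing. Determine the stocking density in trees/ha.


N = 10000 / 4.4^2 = 10000 / 19.36 = 516.529 ≈ 517 trees/ha

517 trees/ha


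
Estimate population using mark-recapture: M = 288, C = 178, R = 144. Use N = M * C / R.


N = M * C / R = 288 * 178 / 144 = 51264 / 144 = 356

356 individuals


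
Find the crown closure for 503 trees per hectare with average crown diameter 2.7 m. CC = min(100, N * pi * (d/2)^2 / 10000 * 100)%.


(d/2)^2 = (2.7/2)^2 = 1.35^2 = 1.8225
Crown area = 3.141593 * 1.8225 = 5.72555 m^2
N * area / 10000 * 100 = 503 * 5.72555 / 10000 * 100 = 28.7995
CC = min(100, 28.7995) = 28.7995 ≈ 28.8%

28.8%


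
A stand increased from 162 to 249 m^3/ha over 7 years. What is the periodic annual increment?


PAI = (V2 - V1) / period = (249 - 162) / 7 = 87 / 7 = 12.4286 ≈ 12.43 m^3/ha/yr

12.43 m^3/ha/yr


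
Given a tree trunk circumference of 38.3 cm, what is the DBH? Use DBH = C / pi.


DBH = C / pi = 38.3 / 3.141593 = 12.1913 ≈ 12.19 cm

12.19 cm


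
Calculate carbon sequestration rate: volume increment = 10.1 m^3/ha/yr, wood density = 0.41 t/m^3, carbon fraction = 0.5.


C = 10.1 * 0.41 * 0.5 = 2.0705 ≈ 2.07 t C/ha/yr

2.07 t C/ha/yr


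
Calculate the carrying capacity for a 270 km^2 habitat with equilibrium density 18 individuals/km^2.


K = 18 * 270 = 4860 individuals

4860 individuals


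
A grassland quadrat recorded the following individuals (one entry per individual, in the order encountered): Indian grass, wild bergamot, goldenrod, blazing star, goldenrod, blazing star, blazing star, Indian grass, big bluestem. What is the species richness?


Total individuals logged = 9
Distinct species (count of individuals): Indian grass (2), wild bergamot (1), goldenrod (2), blazing star (3), big bluestem (1)
Species richness = number of distinct species = 5

5


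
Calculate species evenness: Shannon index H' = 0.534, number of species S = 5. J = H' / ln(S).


ln(5) = 1.60944
J = H' / ln(S) = 0.534 / 1.60944 = 0.331792 ≈ 0.3318

0.3318


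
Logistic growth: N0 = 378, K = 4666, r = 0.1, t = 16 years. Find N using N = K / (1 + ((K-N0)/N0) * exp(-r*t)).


(K - N0)/N0 = (4666 - 378)/378 = 4288/378 = 11.3439
r*t = 0.1 * 16 = 1.6; exp(-1.6) = 0.201897
11.3439 * 0.201897 = 2.29030
1 + 2.29030 = 3.29030
N = 4666 / 3.29030 = 1418.11 ≈ 1418

1418


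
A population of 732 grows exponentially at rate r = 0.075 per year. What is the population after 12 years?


r*t = 0.075 * 12 = 0.9
exp(0.9) = 2.45960
N = 732 * 2.45960 = 1800.43 ≈ 1800

1800


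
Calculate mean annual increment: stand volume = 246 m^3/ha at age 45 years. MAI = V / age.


MAI = 246 / 45 = 5.4667 ≈ 5.47 m^3/ha/yr

5.47 m^3/ha/yr


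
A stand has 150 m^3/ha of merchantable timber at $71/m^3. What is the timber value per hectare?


Value = 150 * 71 = $10650/ha

$10650/ha


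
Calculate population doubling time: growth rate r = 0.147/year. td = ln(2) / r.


td = ln(2) / 0.147 = 0.693147 / 0.147 = 4.71529 ≈ 4.7 years

4.7 years


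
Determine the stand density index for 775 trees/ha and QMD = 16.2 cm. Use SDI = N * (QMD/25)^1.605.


QMD/25 = 16.2/25 = 0.648
(0.648)^1.605 = exp(1.605 * ln(0.648)) = exp(1.605 * (-0.433865)) = exp(-0.696353) = 0.498400
SDI = 775 * 0.498400 = 386.260 ≈ 386

386


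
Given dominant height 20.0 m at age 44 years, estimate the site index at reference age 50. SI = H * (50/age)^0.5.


50/44 = 1.13636
(1.13636)^0.5 = 1.06600
SI = 20.0 * 1.06600 = 21.3200 ≈ 21.3 m

21.3 m


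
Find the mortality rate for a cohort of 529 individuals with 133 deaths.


Mortality rate = 133 / 529 = 0.251418 ≈ 0.2514

0.2514


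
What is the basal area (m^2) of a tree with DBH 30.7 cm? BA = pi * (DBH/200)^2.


D/200 = 30.7/200 = 0.1535 m
(D/200)^2 = 0.1535^2 = 0.02356225
BA = 3.141593 * 0.02356225 = 0.0740230 ≈ 0.0740 m^2

0.0740 m^2


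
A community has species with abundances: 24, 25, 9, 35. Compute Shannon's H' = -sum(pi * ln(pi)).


Total N = 24 + 25 + 9 + 35 = 93
Per-species terms:
  p = 24/93 = 0.258065; ln(p) = -1.354544; p*ln(p) = 0.258065 * (-1.354544) = -0.349560
  p = 25/93 = 0.268817; ln(p) = -1.313724; p*ln(p) = 0.268817 * (-1.313724) = -0.353151
  p = 9/93 = 0.096774; ln(p) = -2.335377; p*ln(p) = 0.096774 * (-2.335377) = -0.226004
  p = 35/93 = 0.376344; ln(p) = -0.977252; p*ln(p) = 0.376344 * (-0.977252) = -0.367783
sum(p*ln(p)) = (-0.349560) + (-0.353151) + (-0.226004) + (-0.367783) = -1.296498
H' = -(-1.296498) = 1.296498 ≈ 1.2965

1.2965


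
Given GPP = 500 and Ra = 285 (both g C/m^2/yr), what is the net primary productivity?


NPP = GPP - Ra = 500 - 285 = 215 g C/m^2/yr

215 g C/m^2/yr


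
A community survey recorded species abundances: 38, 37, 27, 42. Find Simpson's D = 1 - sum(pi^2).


Total N = 38 + 37 + 27 + 42 = 144
Per-species terms:
  p = 38/144 = 0.263889; p^2 = 0.263889^2 = 0.069637
  p = 37/144 = 0.256944; p^2 = 0.256944^2 = 0.066020
  p = 27/144 = 0.187500; p^2 = 0.187500^2 = 0.035156
  p = 42/144 = 0.291667; p^2 = 0.291667^2 = 0.085070
sum(p^2) = 0.069637 + 0.066020 + 0.035156 + 0.085070 = 0.255883
D = 1 - 0.255883 = 0.744117 ≈ 0.7441

0.7441


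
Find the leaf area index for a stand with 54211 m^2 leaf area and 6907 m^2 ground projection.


LAI = 54211 / 6907 = 7.8487 ≈ 7.85

7.85


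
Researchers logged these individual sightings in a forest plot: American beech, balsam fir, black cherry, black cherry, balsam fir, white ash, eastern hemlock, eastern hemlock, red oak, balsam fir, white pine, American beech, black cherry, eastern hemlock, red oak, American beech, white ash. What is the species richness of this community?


Total individuals logged = 17
Distinct species (count of individuals): American beech (3), balsam fir (3), black cherry (3), white ash (2), eastern hemlock (3), red oak (2), white pine (1)
Species richness = number of distinct species = 7

7


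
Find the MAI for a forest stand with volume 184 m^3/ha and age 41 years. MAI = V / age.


MAI = 184 / 41 = 4.4878 ≈ 4.49 m^3/ha/yr

4.49 m^3/ha/yr


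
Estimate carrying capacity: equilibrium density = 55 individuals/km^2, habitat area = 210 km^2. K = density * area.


K = 55 * 210 = 11550 individuals

11550 individuals


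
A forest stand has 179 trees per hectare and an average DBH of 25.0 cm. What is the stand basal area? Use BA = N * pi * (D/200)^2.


(D/200)^2 = (25.0/200)^2 = 0.125^2 = 0.015625
Individual BA = 3.141593 * 0.015625 = 0.0490874 m^2
Stand BA = 179 * 0.0490874 = 8.78664 ≈ 8.79 m^2/ha

8.79 m^2/ha


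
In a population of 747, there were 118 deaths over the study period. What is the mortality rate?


Mortality rate = 118 / 747 = 0.157965 ≈ 0.1580

0.1580


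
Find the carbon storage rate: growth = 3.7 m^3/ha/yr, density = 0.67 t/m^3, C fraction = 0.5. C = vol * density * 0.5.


C = 3.7 * 0.67 * 0.5 = 1.2395 ≈ 1.24 t C/ha/yr

1.24 t C/ha/yr


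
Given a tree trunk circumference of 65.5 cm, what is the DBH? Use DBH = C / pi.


DBH = C / pi = 65.5 / 3.141593 = 20.8493 ≈ 20.85 cm

20.85 cm


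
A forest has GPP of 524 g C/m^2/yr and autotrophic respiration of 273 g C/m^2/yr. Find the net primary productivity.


NPP = GPP - Ra = 524 - 273 = 251 g C/m^2/yr

251 g C/m^2/yr


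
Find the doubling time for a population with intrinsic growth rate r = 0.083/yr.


td = ln(2) / 0.083 = 0.693147 / 0.083 = 8.35117 ≈ 8.4 years

8.4 years


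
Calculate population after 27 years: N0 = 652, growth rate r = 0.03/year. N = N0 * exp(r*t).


r*t = 0.03 * 27 = 0.81
exp(0.81) = 2.24791
N = 652 * 2.24791 = 1465.64 ≈ 1466

1466


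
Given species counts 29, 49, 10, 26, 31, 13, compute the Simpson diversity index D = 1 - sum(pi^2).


Total N = 29 + 49 + 10 + 26 + 31 + 13 = 158
Per-species terms:
  p = 29/158 = 0.183544; p^2 = 0.183544^2 = 0.033688
  p = 49/158 = 0.310127; p^2 = 0.310127^2 = 0.096179
  p = 10/158 = 0.063291; p^2 = 0.063291^2 = 0.004006
  p = 26/158 = 0.164557; p^2 = 0.164557^2 = 0.027079
  p = 31/158 = 0.196203; p^2 = 0.196203^2 = 0.038496
  p = 13/158 = 0.082278; p^2 = 0.082278^2 = 0.006770
sum(p^2) = 0.033688 + 0.096179 + 0.004006 + 0.027079 + 0.038496 + 0.006770 = 0.206218
D = 1 - 0.206218 = 0.793782 ≈ 0.7938

0.7938


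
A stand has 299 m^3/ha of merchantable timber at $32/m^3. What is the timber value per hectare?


Value = 299 * 32 = $9568/ha

$9568/ha


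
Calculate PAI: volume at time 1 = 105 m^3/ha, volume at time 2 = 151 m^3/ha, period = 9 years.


PAI = (V2 - V1) / period = (151 - 105) / 9 = 46 / 9 = 5.1111 ≈ 5.11 m^3/ha/yr

5.11 m^3/ha/yr


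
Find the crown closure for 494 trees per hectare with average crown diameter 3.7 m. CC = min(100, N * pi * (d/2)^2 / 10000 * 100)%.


(d/2)^2 = (3.7/2)^2 = 1.85^2 = 3.4225
Crown area = 3.141593 * 3.4225 = 10.7521 m^2
N * area / 10000 * 100 = 494 * 10.7521 / 10000 * 100 = 53.1154
CC = min(100, 53.1154) = 53.1154 ≈ 53.1%

53.1%


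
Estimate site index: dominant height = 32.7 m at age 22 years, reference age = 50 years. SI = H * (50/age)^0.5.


50/22 = 2.27273
(2.27273)^0.5 = 1.50756
SI = 32.7 * 1.50756 = 49.2972 ≈ 49.3 m

49.3 m


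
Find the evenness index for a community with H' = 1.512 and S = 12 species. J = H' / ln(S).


ln(12) = 2.48491
J = H' / ln(S) = 1.512 / 2.48491 = 0.608473 ≈ 0.6085

0.6085


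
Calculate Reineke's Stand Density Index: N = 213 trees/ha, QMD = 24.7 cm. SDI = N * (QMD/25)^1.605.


QMD/25 = 24.7/25 = 0.988
(0.988)^1.605 = exp(1.605 * ln(0.988)) = exp(1.605 * (-0.0120726)) = exp(-0.0193765) = 0.980810
SDI = 213 * 0.980810 = 208.913 ≈ 209

209


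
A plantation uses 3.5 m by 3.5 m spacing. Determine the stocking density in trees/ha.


N = 10000 / 3.5^2 = 10000 / 12.25 = 816.327 ≈ 816 trees/ha

816 trees/ha


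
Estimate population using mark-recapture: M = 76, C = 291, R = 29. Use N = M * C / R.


N = M * C / R = 76 * 291 / 29 = 22116 / 29 = 762.62 ≈ 763

763 individuals


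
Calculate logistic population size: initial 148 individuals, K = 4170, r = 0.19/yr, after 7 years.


(K - N0)/N0 = (4170 - 148)/148 = 4022/148 = 27.1757
r*t = 0.19 * 7 = 1.33; exp(-1.33) = 0.264477
27.1757 * 0.264477 = 7.18735
1 + 7.18735 = 8.18735
N = 4170 / 8.18735 = 509.322 ≈ 509

509


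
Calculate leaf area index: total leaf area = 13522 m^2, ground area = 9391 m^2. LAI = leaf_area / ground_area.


LAI = 13522 / 9391 = 1.4399 ≈ 1.44

1.44


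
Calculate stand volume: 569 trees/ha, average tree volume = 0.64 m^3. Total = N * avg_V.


V_stand = 569 * 0.64 = 364.16 ≈ 364.2 m^3/ha

364.2 m^3/ha


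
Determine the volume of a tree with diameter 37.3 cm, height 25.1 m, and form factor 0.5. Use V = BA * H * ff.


(D/200)^2 = (37.3/200)^2 = 0.1865^2 = 0.03478225
BA = 3.141593 * 0.03478225 = 0.109272 m^2
V = 0.109272 * 25.1 * 0.5 = 1.37136 ≈ 1.371 m^3

1.371 m^3


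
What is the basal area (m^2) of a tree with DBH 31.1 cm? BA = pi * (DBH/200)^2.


D/200 = 31.1/200 = 0.1555 m
(D/200)^2 = 0.1555^2 = 0.02418025
BA = 3.141593 * 0.02418025 = 0.0759645 ≈ 0.0760 m^2

0.0760 m^2


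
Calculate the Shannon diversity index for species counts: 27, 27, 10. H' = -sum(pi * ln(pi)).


Total N = 27 + 27 + 10 = 64
Per-species terms:
  p = 27/64 = 0.421875; ln(p) = -0.863046; p*ln(p) = 0.421875 * (-0.863046) = -0.364098
  p = 27/64 = 0.421875; ln(p) = -0.863046; p*ln(p) = 0.421875 * (-0.863046) = -0.364098
  p = 10/64 = 0.156250; ln(p) = -1.856298; p*ln(p) = 0.156250 * (-1.856298) = -0.290047
sum(p*ln(p)) = (-0.364098) + (-0.364098) + (-0.290047) = -1.018243
H' = -(-1.018243) = 1.018243 ≈ 1.0182

1.0182


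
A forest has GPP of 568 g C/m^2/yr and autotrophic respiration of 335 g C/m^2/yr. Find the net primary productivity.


NPP = GPP - Ra = 568 - 335 = 233 g C/m^2/yr

233 g C/m^2/yr


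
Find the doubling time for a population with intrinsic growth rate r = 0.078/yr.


td = ln(2) / 0.078 = 0.693147 / 0.078 = 8.88650 ≈ 8.9 years

8.9 years


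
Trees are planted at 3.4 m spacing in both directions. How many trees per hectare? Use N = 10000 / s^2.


N = 10000 / 3.4^2 = 10000 / 11.56 = 865.052 ≈ 865 trees/ha

865 trees/ha


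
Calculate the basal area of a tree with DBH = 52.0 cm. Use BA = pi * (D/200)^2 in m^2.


D/200 = 52.0/200 = 0.26 m
(D/200)^2 = 0.26^2 = 0.0676
BA = 3.141593 * 0.0676 = 0.212372 ≈ 0.2124 m^2

0.2124 m^2


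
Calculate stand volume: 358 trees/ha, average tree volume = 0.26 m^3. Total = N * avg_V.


V_stand = 358 * 0.26 = 93.08 ≈ 93.1 m^3/ha

93.1 m^3/ha


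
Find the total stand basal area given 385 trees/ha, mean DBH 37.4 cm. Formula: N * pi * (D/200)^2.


(D/200)^2 = (37.4/200)^2 = 0.187^2 = 0.034969
Individual BA = 3.141593 * 0.034969 = 0.109858 m^2
Stand BA = 385 * 0.109858 = 42.2953 ≈ 42.30 m^2/ha

42.30 m^2/ha


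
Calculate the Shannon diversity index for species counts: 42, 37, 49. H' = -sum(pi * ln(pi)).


Total N = 42 + 37 + 49 = 128
Per-species terms:
  p = 42/128 = 0.328125; ln(p) = -1.114361; p*ln(p) = 0.328125 * (-1.114361) = -0.365650
  p = 37/128 = 0.289063; ln(p) = -1.241111; p*ln(p) = 0.289063 * (-1.241111) = -0.358759
  p = 49/128 = 0.382813; ln(p) = -0.960209; p*ln(p) = 0.382813 * (-0.960209) = -0.367580
sum(p*ln(p)) = (-0.365650) + (-0.358759) + (-0.367580) = -1.091989
H' = -(-1.091989) = 1.091989 ≈ 1.0920

1.0920


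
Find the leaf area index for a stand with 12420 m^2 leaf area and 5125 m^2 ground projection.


LAI = 12420 / 5125 = 2.4234 ≈ 2.42

2.42


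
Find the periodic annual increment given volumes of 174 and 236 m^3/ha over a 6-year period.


PAI = (V2 - V1) / period = (236 - 174) / 6 = 62 / 6 = 10.3333 ≈ 10.33 m^3/ha/yr

10.33 m^3/ha/yr


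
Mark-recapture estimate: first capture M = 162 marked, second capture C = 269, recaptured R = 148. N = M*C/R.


N = M * C / R = 162 * 269 / 148 = 43578 / 148 = 294.45 ≈ 294

294 individuals


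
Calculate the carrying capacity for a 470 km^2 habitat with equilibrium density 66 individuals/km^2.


K = 66 * 470 = 31020 individuals

31020 individuals


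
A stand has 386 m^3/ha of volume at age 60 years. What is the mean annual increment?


MAI = 386 / 60 = 6.4333 ≈ 6.43 m^3/ha/yr

6.43 m^3/ha/yr


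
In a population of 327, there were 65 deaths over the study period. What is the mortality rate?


Mortality rate = 65 / 327 = 0.198777 ≈ 0.1988

0.1988


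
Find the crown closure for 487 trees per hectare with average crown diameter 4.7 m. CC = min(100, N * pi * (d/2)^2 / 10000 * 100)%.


(d/2)^2 = (4.7/2)^2 = 2.35^2 = 5.5225
Crown area = 3.141593 * 5.5225 = 17.3494 m^2
N * area / 10000 * 100 = 487 * 17.3494 / 10000 * 100 = 84.4916
CC = min(100, 84.4916) = 84.4916 ≈ 84.5%

84.5%


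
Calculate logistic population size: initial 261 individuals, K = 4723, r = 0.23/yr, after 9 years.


(K - N0)/N0 = (4723 - 261)/261 = 4462/261 = 17.0958
r*t = 0.23 * 9 = 2.07; exp(-2.07) = 0.126186
17.0958 * 0.126186 = 2.15725
1 + 2.15725 = 3.15725
N = 4723 / 3.15725 = 1495.92 ≈ 1496

1496


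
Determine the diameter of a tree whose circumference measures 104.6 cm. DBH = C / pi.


DBH = C / pi = 104.6 / 3.141593 = 33.2952 ≈ 33.30 cm

33.30 cm


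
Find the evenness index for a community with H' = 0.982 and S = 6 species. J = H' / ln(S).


ln(6) = 1.79176
J = H' / ln(S) = 0.982 / 1.79176 = 0.548064 ≈ 0.5481

0.5481


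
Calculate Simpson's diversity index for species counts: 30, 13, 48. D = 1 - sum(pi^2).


Total N = 30 + 13 + 48 = 91
Per-species terms:
  p = 30/91 = 0.329670; p^2 = 0.329670^2 = 0.108682
  p = 13/91 = 0.142857; p^2 = 0.142857^2 = 0.020408
  p = 48/91 = 0.527473; p^2 = 0.527473^2 = 0.278228
sum(p^2) = 0.108682 + 0.020408 + 0.278228 = 0.407318
D = 1 - 0.407318 = 0.592682 ≈ 0.5927

0.5927


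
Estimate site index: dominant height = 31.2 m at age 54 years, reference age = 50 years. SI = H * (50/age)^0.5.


50/54 = 0.925926
(0.925926)^0.5 = 0.962250
SI = 31.2 * 0.962250 = 30.0222 ≈ 30.0 m

30.0 m


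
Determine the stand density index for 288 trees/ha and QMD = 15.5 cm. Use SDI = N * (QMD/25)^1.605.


QMD/25 = 15.5/25 = 0.62
(0.62)^1.605 = exp(1.605 * ln(0.62)) = exp(1.605 * (-0.478036)) = exp(-0.767248) = 0.464289
SDI = 288 * 0.464289 = 133.715 ≈ 134

134


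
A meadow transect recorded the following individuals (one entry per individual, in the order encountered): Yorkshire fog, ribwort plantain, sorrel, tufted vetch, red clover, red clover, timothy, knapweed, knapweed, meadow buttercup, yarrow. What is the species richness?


Total individuals logged = 11
Distinct species (count of individuals): Yorkshire fog (1), ribwort plantain (1), sorrel (1), tufted vetch (1), red clover (2), timothy (1), knapweed (2), meadow buttercup (1), yarrow (1)
Species richness = number of distinct species = 9

9


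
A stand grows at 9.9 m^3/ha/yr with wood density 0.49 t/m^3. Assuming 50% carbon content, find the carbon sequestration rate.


C = 9.9 * 0.49 * 0.5 = 2.4255 ≈ 2.43 t C/ha/yr

2.43 t C/ha/yr


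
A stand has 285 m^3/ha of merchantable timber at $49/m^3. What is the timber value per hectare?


Value = 285 * 49 = $13965/ha

$13965/ha


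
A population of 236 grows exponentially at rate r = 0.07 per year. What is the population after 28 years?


r*t = 0.07 * 28 = 1.96
exp(1.96) = 7.09933
N = 236 * 7.09933 = 1675.44 ≈ 1675

1675


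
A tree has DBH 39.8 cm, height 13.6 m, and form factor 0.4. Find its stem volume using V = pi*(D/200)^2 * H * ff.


(D/200)^2 = (39.8/200)^2 = 0.199^2 = 0.039601
BA = 3.141593 * 0.039601 = 0.124410 m^2
V = 0.124410 * 13.6 * 0.4 = 0.676790 ≈ 0.677 m^3

0.677 m^3


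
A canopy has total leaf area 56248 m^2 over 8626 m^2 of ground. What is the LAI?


LAI = 56248 / 8626 = 6.5208 ≈ 6.52

6.52


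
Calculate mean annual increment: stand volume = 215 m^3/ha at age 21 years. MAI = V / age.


MAI = 215 / 21 = 10.2381 ≈ 10.24 m^3/ha/yr

10.24 m^3/ha/yr


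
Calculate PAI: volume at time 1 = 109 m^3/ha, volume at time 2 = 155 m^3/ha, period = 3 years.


PAI = (V2 - V1) / period = (155 - 109) / 3 = 46 / 3 = 15.3333 ≈ 15.33 m^3/ha/yr

15.33 m^3/ha/yr


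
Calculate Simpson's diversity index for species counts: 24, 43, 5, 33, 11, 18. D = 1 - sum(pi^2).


Total N = 24 + 43 + 5 + 33 + 11 + 18 = 134
Per-species terms:
  p = 24/134 = 0.179104; p^2 = 0.179104^2 = 0.032078
  p = 43/134 = 0.320896; p^2 = 0.320896^2 = 0.102974
  p = 5/134 = 0.037313; p^2 = 0.037313^2 = 0.001392
  p = 33/134 = 0.246269; p^2 = 0.246269^2 = 0.060648
  p = 11/134 = 0.082090; p^2 = 0.082090^2 = 0.006739
  p = 18/134 = 0.134328; p^2 = 0.134328^2 = 0.018044
sum(p^2) = 0.032078 + 0.102974 + 0.001392 + 0.060648 + 0.006739 + 0.018044 = 0.221875
D = 1 - 0.221875 = 0.778125 ≈ 0.7781

0.7781


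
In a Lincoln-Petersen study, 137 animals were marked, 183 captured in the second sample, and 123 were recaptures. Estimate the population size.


N = M * C / R = 137 * 183 / 123 = 25071 / 123 = 203.83 ≈ 204

204 individuals


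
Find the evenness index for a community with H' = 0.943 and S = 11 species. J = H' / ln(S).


ln(11) = 2.39790
J = H' / ln(S) = 0.943 / 2.39790 = 0.393261 ≈ 0.3933

0.3933


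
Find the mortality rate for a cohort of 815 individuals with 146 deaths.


Mortality rate = 146 / 815 = 0.179141 ≈ 0.1791

0.1791


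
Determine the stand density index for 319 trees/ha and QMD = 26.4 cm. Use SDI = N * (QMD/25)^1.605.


QMD/25 = 26.4/25 = 1.056
(1.056)^1.605 = exp(1.605 * ln(1.056)) = exp(1.605 * 0.0544882) = exp(0.0874536) = 1.09139
SDI = 319 * 1.09139 = 348.153 ≈ 348

348


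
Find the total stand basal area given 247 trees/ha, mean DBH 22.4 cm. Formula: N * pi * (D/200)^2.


(D/200)^2 = (22.4/200)^2 = 0.112^2 = 0.012544
Individual BA = 3.141593 * 0.012544 = 0.0394081 m^2
Stand BA = 247 * 0.0394081 = 9.73380 ≈ 9.73 m^2/ha

9.73 m^2/ha


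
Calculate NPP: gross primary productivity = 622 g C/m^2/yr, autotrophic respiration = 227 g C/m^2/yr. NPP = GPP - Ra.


NPP = GPP - Ra = 622 - 227 = 395 g C/m^2/yr

395 g C/m^2/yr


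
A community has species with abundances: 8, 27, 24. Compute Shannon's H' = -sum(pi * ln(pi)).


Total N = 8 + 27 + 24 = 59
Per-species terms:
  p = 8/59 = 0.135593; ln(p) = -1.998098; p*ln(p) = 0.135593 * (-1.998098) = -0.270928
  p = 27/59 = 0.457627; ln(p) = -0.781701; p*ln(p) = 0.457627 * (-0.781701) = -0.357727
  p = 24/59 = 0.406780; ln(p) = -0.899483; p*ln(p) = 0.406780 * (-0.899483) = -0.365892
sum(p*ln(p)) = (-0.270928) + (-0.357727) + (-0.365892) = -0.994547
H' = -(-0.994547) = 0.994547 ≈ 0.9945

0.9945
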